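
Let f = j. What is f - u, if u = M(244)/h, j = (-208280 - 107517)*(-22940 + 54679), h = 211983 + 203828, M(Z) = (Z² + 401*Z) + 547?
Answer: -378882484252740/37801 ≈ -1.0023e+10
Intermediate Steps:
M(Z) = 547 + Z² + 401*Z
h = 415811
j = -10023080983 (j = -315797*31739 = -10023080983)
u = 14357/37801 (u = (547 + 244² + 401*244)/415811 = (547 + 59536 + 97844)*(1/415811) = 157927*(1/415811) = 14357/37801 ≈ 0.37980)
f = -10023080983
f - u = -10023080983 - 1*14357/37801 = -10023080983 - 14357/37801 = -378882484252740/37801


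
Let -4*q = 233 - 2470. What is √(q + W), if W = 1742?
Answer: √9205/2 ≈ 47.971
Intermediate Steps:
q = 2237/4 (q = -(233 - 2470)/4 = -¼*(-2237) = 2237/4 ≈ 559.25)
√(q + W) = √(2237/4 + 1742) = √(9205/4) = √9205/2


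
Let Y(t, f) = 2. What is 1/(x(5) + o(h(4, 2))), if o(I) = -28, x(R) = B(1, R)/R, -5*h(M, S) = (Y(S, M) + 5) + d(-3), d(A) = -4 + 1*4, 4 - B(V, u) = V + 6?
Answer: -5/143 ≈ -0.034965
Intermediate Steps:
B(V, u) = -2 - V (B(V, u) = 4 - (V + 6) = 4 - (6 + V) = 4 + (-6 - V) = -2 - V)
d(A) = 0 (d(A) = -4 + 4 = 0)
h(M, S) = -7/5 (h(M, S) = -((2 + 5) + 0)/5 = -(7 + 0)/5 = -1/5*7 = -7/5)
x(R) = -3/R (x(R) = (-2 - 1*1)/R = (-2 - 1)/R = -3/R)
1/(x(5) + o(h(4, 2))) = 1/(-3/5 - 28) = 1/(-143/5) = -5/143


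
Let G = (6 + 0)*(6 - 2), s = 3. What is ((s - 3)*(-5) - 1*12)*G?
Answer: -288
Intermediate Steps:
G = 24 (G = 6*4 = 24)
((s - 3)*(-5) - 1*12)*G = ((3 - 3)*(-5) - 1*12)*24 = (0*(-5) - 12)*24 = (0 - 12)*24 = -12*24 = -288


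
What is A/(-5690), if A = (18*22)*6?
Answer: -1188/2845 ≈ -0.41757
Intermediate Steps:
A = 2376 (A = 396*6 = 2376)
A/(-5690) = 2376/(-5690) = 2376*(-1/5690) = -1188/2845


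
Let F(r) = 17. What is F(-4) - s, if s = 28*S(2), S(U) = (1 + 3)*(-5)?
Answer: 577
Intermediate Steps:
S(U) = -20 (S(U) = 4*(-5) = -20)
s = -560 (s = 28*(-20) = -560)
F(-4) - s = 17 - 1*(-560) = 17 + 560 = 577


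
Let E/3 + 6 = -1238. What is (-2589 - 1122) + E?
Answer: -7443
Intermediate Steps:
E = -3732 (E = -18 + 3*(-1238) = -18 - 3714 = -3732)
(-2589 - 1122) + E = (-2589 - 1122) - 3732 = -3711 - 3732 = -7443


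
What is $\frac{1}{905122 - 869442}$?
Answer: $\frac{1}{35680} \approx 2.8027 \cdot 10^{-5}$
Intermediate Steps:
$\frac{1}{905122 - 869442} = \frac{1}{35680}$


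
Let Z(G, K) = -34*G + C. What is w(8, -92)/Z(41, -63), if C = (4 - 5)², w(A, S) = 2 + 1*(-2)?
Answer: 0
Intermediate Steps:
w(A, S) = 0 (w(A, S) = 2 - 2 = 0)
C = 1 (C = (-1)² = 1)
Z(G, K) = 1 - 34*G (Z(G, K) = -34*G + 1 = 1 - 34*G)
w(8, -92)/Z(41, -63) = 0/(1 - 34*41) = 0/(1 - 1394) = 0/(-1393) = 0*(-1/1393) = 0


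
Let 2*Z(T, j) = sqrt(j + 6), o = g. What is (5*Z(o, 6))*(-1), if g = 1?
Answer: -5*sqrt(3) ≈ -8.6602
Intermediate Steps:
o = 1
Z(T, j) = sqrt(6 + j)/2 (Z(T, j) = sqrt(j + 6)/2 = sqrt(6 + j)/2)
(5*Z(o, 6))*(-1) = (5*(sqrt(6 + 6)/2))*(-1) = (5*(sqrt(12)/2))*(-1) = (5*((2*sqrt(3))/2))*(-1) = (5*sqrt(3))*(-1) = -5*sqrt(3)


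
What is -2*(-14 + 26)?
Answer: -24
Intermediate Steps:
-2*(-14 + 26) = -2*12 = -24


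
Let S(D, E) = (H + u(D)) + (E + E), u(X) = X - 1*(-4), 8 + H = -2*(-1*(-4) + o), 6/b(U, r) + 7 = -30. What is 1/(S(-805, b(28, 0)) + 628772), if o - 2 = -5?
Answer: 37/23234545 ≈ 1.5925e-6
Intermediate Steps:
o = -3 (o = 2 - 5 = -3)
b(U, r) = -6/37 (b(U, r) = 6/(-7 - 30) = 6/(-37) = 6*(-1/37) = -6/37)
H = -10 (H = -8 - 2*(-1*(-4) - 3) = -8 - 2*(4 - 3) = -8 - 2*1 = -8 - 2 = -10)
u(X) = 4 + X (u(X) = X + 4 = 4 + X)
S(D, E) = -6 + D + 2*E (S(D, E) = (-10 + (4 + D)) + (E + E) = (-6 + D) + 2*E = -6 + D + 2*E)
1/(S(-805, b(28, 0)) + 628772) = 1/((-6 - 805 + 2*(-6/37)) + 628772) = 1/((-6 - 805 - 12/37) + 628772) = 1/(-30019/37 + 628772) = 1/(23234545/37) = 37/23234545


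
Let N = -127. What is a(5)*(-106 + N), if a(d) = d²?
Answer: -5825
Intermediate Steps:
a(5)*(-106 + N) = 5²*(-106 - 127) = 25*(-233) = -5825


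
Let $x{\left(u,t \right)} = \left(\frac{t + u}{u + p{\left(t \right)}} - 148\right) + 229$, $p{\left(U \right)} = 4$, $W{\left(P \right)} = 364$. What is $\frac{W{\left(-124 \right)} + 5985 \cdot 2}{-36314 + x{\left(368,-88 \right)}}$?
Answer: $- \frac{1147062}{3369599} \approx -0.34042$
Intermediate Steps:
$x{\left(u,t \right)} = 81 + \frac{t + u}{4 + u}$ ($x{\left(u,t \right)} = \left(\frac{t + u}{u + 4} - 148\right) + 229 = \left(\frac{t + u}{4 + u} - 148\right) + 229 = \left(-148 + \frac{t + u}{4 + u}\right) + 229 = 81 + \frac{t + u}{4 + u}$)
$\frac{W{\left(-124 \right)} + 5985 \cdot 2}{-36314 + x{\left(368,-88 \right)}} = \frac{364 + 5985 \cdot 2}{-36314 + \frac{324 - 88 + 82 \cdot 368}{4 + 368}} = \frac{364 + 11970}{-36314 + \frac{324 - 88 + 30176}{372}} = \frac{12334}{-36314 + \frac{1}{372} \cdot 30412} = \frac{12334}{-36314 + \frac{7603}{93}} = \frac{12334}{- \frac{3369599}{93}} = 12334 \left(- \frac{93}{3369599}\right) = - \frac{1147062}{3369599}$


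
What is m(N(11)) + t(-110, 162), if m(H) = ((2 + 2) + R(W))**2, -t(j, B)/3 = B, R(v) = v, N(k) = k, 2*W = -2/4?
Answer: -7551/16 ≈ -471.94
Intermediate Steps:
W = -1/4 (W = (-2/4)/2 = (-2*1/4)/2 = (1/2)*(-1/2) = -1/4 ≈ -0.25000)
t(j, B) = -3*B
m(H) = 225/16 (m(H) = ((2 + 2) - 1/4)**2 = (4 - 1/4)**2 = (15/4)**2 = 225/16)
m(N(11)) + t(-110, 162) = 225/16 - 3*162 = 225/16 - 486 = -7551/16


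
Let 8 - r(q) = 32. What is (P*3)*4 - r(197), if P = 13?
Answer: 180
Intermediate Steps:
r(q) = -24 (r(q) = 8 - 1*32 = 8 - 32 = -24)
(P*3)*4 - r(197) = (13*3)*4 - 1*(-24) = 39*4 + 24 = 156 + 24 = 180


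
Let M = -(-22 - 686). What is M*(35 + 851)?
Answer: 627288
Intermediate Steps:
M = 708 (M = -1*(-708) = 708)
M*(35 + 851) = 708*(35 + 851) = 708*886 = 627288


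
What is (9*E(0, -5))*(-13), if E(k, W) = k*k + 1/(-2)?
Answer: 117/2 ≈ 58.500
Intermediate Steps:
E(k, W) = -½ + k² (E(k, W) = k² - ½ = -½ + k²)
(9*E(0, -5))*(-13) = (9*(-½ + 0²))*(-13) = (9*(-½ + 0))*(-13) = (9*(-½))*(-13) = -9/2*(-13) = 117/2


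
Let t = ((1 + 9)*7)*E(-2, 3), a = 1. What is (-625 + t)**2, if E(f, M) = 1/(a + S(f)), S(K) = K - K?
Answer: 308025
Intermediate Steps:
S(K) = 0
E(f, M) = 1 (E(f, M) = 1/(1 + 0) = 1/1 = 1)
t = 70 (t = ((1 + 9)*7)*1 = (10*7)*1 = 70*1 = 70)
(-625 + t)**2 = (-625 + 70)**2 = (-555)**2 = 308025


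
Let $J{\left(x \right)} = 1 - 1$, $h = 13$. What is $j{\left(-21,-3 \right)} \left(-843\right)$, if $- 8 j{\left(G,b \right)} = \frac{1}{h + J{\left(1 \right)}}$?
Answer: $\frac{843}{104} \approx 8.1058$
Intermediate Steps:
$J{\left(x \right)} = 0$
$j{\left(G,b \right)} = - \frac{1}{104}$ ($j{\left(G,b \right)} = - \frac{1}{8 \left(13 + 0\right)} = - \frac{1}{8 \cdot 13} = \left(- \frac{1}{8}\right) \frac{1}{13} = - \frac{1}{104}$)
$j{\left(-21,-3 \right)} \left(-843\right) = \left(- \frac{1}{104}\right) \left(-843\right) = \frac{843}{104}$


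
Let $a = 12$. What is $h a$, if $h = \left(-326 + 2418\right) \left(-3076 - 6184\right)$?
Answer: $-232463040$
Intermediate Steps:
$h = -19371920$ ($h = 2092 \left(-9260\right) = -19371920$)
$h a = \left(-19371920\right) 12 = -232463040$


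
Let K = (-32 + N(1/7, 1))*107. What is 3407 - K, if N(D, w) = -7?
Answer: 7580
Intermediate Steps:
K = -4173 (K = (-32 - 7)*107 = -39*107 = -4173)
3407 - K = 3407 - 1*(-4173) = 3407 + 4173 = 7580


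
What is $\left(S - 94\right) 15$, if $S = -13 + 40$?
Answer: $-1005$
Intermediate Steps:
$S = 27$
$\left(S - 94\right) 15 = \left(27 - 94\right) 15 = \left(-67\right) 15 = -1005$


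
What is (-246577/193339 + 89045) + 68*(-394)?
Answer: 12035686190/193339 ≈ 62252.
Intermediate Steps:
(-246577/193339 + 89045) + 68*(-394) = (-246577*1/193339 + 89045) - 26792 = (-246577/193339 + 89045) - 26792 = 17215624678/193339 - 26792 = 12035686190/193339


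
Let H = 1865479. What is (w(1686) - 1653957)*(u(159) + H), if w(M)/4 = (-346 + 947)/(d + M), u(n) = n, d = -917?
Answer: -2372887302742502/769 ≈ -3.0857e+12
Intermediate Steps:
w(M) = 2404/(-917 + M) (w(M) = 4*((-346 + 947)/(-917 + M)) = 4*(601/(-917 + M)) = 2404/(-917 + M))
(w(1686) - 1653957)*(u(159) + H) = (2404/(-917 + 1686) - 1653957)*(159 + 1865479) = (2404/769 - 1653957)*1865638 = -1271890529/769*1865638 = -2372887302742502/769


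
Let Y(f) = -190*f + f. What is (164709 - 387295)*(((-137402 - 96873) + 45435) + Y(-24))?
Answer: 41023490144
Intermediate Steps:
Y(f) = -189*f
(164709 - 387295)*(((-137402 - 96873) + 45435) + Y(-24)) = (164709 - 387295)*(((-137402 - 96873) + 45435) - 189*(-24)) = -222586*((-234275 + 45435) + 4536) = -222586*(-188840 + 4536) = -222586*(-184304) = 41023490144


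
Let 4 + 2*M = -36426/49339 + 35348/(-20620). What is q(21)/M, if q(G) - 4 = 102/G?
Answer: -31538475580/11488084671 ≈ -2.7453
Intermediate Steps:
q(G) = 4 + 102/G
M = -1641154953/508685090 (M = -2 + (-36426/49339 + 35348/(-20620))/2 = -2 + (-36426*1/49339 + 35348*(-1/20620))/2 = -2 + (-36426/49339 - 8837/5155)/2 = -2 + (½)*(-623784773/254342545) = -2 - 623784773/508685090 = -1641154953/508685090 ≈ -3.2263)
q(21)/M = (4 + 102/21)/(-1641154953/508685090) = (4 + 102*(1/21))*(-508685090/1641154953) = (4 + 34/7)*(-508685090/1641154953) = (62/7)*(-508685090/1641154953) = -31538475580/11488084671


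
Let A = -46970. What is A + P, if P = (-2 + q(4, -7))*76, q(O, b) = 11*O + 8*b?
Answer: -48034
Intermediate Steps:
q(O, b) = 8*b + 11*O
P = -1064 (P = (-2 + (8*(-7) + 11*4))*76 = (-2 + (-56 + 44))*76 = (-2 - 12)*76 = -14*76 = -1064)
A + P = -46970 - 1064 = -48034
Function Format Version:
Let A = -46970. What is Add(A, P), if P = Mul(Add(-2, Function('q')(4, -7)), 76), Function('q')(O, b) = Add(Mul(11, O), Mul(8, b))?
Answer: -48034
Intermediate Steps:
Function('q')(O, b) = Add(Mul(8, b), Mul(11, O))
P = -1064 (P = Mul(Add(-2, Add(Mul(8, -7), Mul(11, 4))), 76) = Mul(Add(-2, Add(-56, 44)), 76) = Mul(Add(-2, -12), 76) = Mul(-14, 76) = -1064)
Add(A, P) = Add(-46970, -1064) = -48034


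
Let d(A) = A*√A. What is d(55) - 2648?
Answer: -2648 + 55*√55 ≈ -2240.1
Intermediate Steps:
d(A) = A^(3/2)
d(55) - 2648 = 55^(3/2) - 2648 = 55*√55 - 2648 = -2648 + 55*√55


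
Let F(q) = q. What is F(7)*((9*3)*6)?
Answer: 1134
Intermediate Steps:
F(7)*((9*3)*6) = 7*((9*3)*6) = 7*(27*6) = 7*162 = 1134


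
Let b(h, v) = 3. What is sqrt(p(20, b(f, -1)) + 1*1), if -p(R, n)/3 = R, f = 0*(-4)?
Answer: I*sqrt(59) ≈ 7.6811*I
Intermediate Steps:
f = 0
p(R, n) = -3*R
sqrt(p(20, b(f, -1)) + 1*1) = sqrt(-3*20 + 1*1) = sqrt(-60 + 1) = sqrt(-59) = I*sqrt(59)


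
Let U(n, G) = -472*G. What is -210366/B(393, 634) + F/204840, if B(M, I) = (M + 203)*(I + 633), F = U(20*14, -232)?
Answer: 2474912693/9667577430 ≈ 0.25600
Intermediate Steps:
F = 109504 (F = -472*(-232) = 109504)
B(M, I) = (203 + M)*(633 + I)
-210366/B(393, 634) + F/204840 = -210366/(128499 + 203*634 + 633*393 + 634*393) + 109504/204840 = -210366/(128499 + 128702 + 248769 + 249162) + 109504*(1/204840) = -210366/755132 + 13688/25605 = -210366*1/755132 + 13688/25605 = -105183/377566 + 13688/25605 = 2474912693/9667577430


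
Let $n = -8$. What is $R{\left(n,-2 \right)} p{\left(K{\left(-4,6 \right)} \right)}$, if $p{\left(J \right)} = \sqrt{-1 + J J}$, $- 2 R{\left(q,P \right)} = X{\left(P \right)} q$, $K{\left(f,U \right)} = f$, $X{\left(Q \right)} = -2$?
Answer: $- 8 \sqrt{15} \approx -30.984$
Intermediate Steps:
$R{\left(q,P \right)} = q$ ($R{\left(q,P \right)} = - \frac{\left(-2\right) q}{2} = q$)
$p{\left(J \right)} = \sqrt{-1 + J^{2}}$
$R{\left(n,-2 \right)} p{\left(K{\left(-4,6 \right)} \right)} = - 8 \sqrt{-1 + \left(-4\right)^{2}} = - 8 \sqrt{-1 + 16} = - 8 \sqrt{15}$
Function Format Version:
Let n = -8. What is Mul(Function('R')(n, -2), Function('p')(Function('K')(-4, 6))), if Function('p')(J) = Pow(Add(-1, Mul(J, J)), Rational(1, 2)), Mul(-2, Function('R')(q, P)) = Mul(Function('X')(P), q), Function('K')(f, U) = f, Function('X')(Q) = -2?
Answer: Mul(-8, Pow(15, Rational(1, 2))) ≈ -30.984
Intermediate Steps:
Function('R')(q, P) = q (Function('R')(q, P) = Mul(Rational(-1, 2), Mul(-2, q)) = q)
Function('p')(J) = Pow(Add(-1, Pow(J, 2)), Rational(1, 2))
Mul(Function('R')(n, -2), Function('p')(Function('K')(-4, 6))) = Mul(-8, Pow(Add(-1, Pow(-4, 2)), Rational(1, 2))) = Mul(-8, Pow(Add(-1, 16), Rational(1, 2))) = Mul(-8, Pow(15, Rational(1, 2)))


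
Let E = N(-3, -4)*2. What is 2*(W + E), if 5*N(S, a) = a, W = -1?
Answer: -26/5 ≈ -5.2000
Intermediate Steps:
N(S, a) = a/5
E = -8/5 (E = ((⅕)*(-4))*2 = -⅘*2 = -8/5 ≈ -1.6000)
2*(W + E) = 2*(-1 - 8/5) = 2*(-13/5) = -26/5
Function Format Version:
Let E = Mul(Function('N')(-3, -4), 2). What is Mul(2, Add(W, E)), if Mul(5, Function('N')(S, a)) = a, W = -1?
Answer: Rational(-26, 5) ≈ -5.2000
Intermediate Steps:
Function('N')(S, a) = Mul(Rational(1, 5), a)
E = Rational(-8, 5) (E = Mul(Mul(Rational(1, 5), -4), 2) = Mul(Rational(-4, 5), 2) = Rational(-8, 5) ≈ -1.6000)
Mul(2, Add(W, E)) = Mul(2, Add(-1, Rational(-8, 5))) = Mul(2, Rational(-13, 5)) = Rational(-26, 5)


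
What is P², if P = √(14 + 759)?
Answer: 773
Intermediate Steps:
P = √773 ≈ 27.803
P² = (√773)² = 773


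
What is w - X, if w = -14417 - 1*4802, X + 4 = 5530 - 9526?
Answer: -15219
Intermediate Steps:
X = -4000 (X = -4 + (5530 - 9526) = -4 - 3996 = -4000)
w = -19219 (w = -14417 - 4802 = -19219)
w - X = -19219 - 1*(-4000) = -19219 + 4000 = -15219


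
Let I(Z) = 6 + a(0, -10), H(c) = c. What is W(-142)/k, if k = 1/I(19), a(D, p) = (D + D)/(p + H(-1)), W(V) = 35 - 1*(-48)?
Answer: 498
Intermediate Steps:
W(V) = 83 (W(V) = 35 + 48 = 83)
a(D, p) = 2*D/(-1 + p) (a(D, p) = (D + D)/(p - 1) = (2*D)/(-1 + p) = 2*D/(-1 + p))
I(Z) = 6 (I(Z) = 6 + 2*0/(-1 - 10) = 6 + 2*0/(-11) = 6 + 2*0*(-1/11) = 6 + 0 = 6)
k = ⅙ (k = 1/6 = ⅙ ≈ 0.16667)
W(-142)/k = 83/(⅙) = 83*6 = 498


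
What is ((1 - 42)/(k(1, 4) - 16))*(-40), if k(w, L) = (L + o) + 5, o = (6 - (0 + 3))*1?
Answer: -410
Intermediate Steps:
o = 3 (o = (6 - 1*3)*1 = (6 - 3)*1 = 3*1 = 3)
k(w, L) = 8 + L (k(w, L) = (L + 3) + 5 = (3 + L) + 5 = 8 + L)
((1 - 42)/(k(1, 4) - 16))*(-40) = ((1 - 42)/((8 + 4) - 16))*(-40) = -41/(12 - 16)*(-40) = -41/(-4)*(-40) = -41*(-¼)*(-40) = (41/4)*(-40) = -410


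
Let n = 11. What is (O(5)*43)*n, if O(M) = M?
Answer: 2365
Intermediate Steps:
(O(5)*43)*n = (5*43)*11 = 215*11 = 2365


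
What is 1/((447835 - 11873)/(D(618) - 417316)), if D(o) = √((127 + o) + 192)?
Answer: -208658/217981 + √937/435962 ≈ -0.95716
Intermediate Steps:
D(o) = √(319 + o)
1/((447835 - 11873)/(D(618) - 417316)) = 1/((447835 - 11873)/(√(319 + 618) - 417316)) = 1/(435962/(√937 - 417316)) = 1/(435962/(-417316 + √937)) = -208658/217981 + √937/435962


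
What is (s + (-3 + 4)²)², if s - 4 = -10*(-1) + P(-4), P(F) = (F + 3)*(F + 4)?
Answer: 225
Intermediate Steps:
P(F) = (3 + F)*(4 + F)
s = 14 (s = 4 + (-10*(-1) + (12 + (-4)² + 7*(-4))) = 4 + (10 + (12 + 16 - 28)) = 4 + (10 + 0) = 4 + 10 = 14)
(s + (-3 + 4)²)² = (14 + (-3 + 4)²)² = (14 + 1²)² = (14 + 1)² = 15² = 225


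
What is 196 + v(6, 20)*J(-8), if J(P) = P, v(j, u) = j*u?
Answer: -764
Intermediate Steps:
196 + v(6, 20)*J(-8) = 196 + (6*20)*(-8) = 196 + 120*(-8) = 196 - 960 = -764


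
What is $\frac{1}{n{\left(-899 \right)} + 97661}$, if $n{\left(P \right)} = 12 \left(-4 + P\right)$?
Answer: $\frac{1}{86825} \approx 1.1517 \cdot 10^{-5}$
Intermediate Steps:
$n{\left(P \right)} = -48 + 12 P$
$\frac{1}{n{\left(-899 \right)} + 97661} = \frac{1}{\left(-48 + 12 \left(-899\right)\right) + 97661} = \frac{1}{\left(-48 - 10788\right) + 97661} = \frac{1}{-10836 + 97661} = \frac{1}{86825}$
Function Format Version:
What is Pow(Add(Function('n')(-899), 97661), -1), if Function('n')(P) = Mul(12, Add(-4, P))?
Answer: Rational(1, 86825) ≈ 1.1517e-5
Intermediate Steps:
Function('n')(P) = Add(-48, Mul(12, P))
Pow(Add(Function('n')(-899), 97661), -1) = Pow(Add(Add(-48, Mul(12, -899)), 97661), -1) = Pow(Add(Add(-48, -10788), 97661), -1) = Pow(Add(-10836, 97661), -1) = Pow(86825, -1) = Rational(1, 86825)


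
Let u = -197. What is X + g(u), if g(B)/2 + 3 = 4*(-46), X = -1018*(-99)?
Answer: 100408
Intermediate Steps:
X = 100782
g(B) = -374 (g(B) = -6 + 2*(4*(-46)) = -6 + 2*(-184) = -6 - 368 = -374)
X + g(u) = 100782 - 374 = 100408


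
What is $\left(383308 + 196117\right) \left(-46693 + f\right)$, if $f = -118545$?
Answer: $-95743028150$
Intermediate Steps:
$\left(383308 + 196117\right) \left(-46693 + f\right) = \left(383308 + 196117\right) \left(-46693 - 118545\right) = 579425 \left(-165238\right) = -95743028150$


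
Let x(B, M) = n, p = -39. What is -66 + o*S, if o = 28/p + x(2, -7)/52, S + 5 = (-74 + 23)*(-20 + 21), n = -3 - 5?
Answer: -670/39 ≈ -17.179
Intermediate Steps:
n = -8
x(B, M) = -8
S = -56 (S = -5 + (-74 + 23)*(-20 + 21) = -5 - 51*1 = -5 - 51 = -56)
o = -34/39 (o = 28/(-39) - 8/52 = 28*(-1/39) - 8*1/52 = -28/39 - 2/13 = -34/39 ≈ -0.87179)
-66 + o*S = -66 - 34/39*(-56) = -66 + 1904/39 = -670/39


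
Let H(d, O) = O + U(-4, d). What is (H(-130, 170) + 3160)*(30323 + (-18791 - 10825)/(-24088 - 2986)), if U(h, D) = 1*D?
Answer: 1313591228800/13537 ≈ 9.7037e+7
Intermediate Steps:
U(h, D) = D
H(d, O) = O + d
(H(-130, 170) + 3160)*(30323 + (-18791 - 10825)/(-24088 - 2986)) = ((170 - 130) + 3160)*(30323 + (-18791 - 10825)/(-24088 - 2986)) = (40 + 3160)*(30323 - 29616/(-27074)) = 3200*(30323 - 29616*(-1/27074)) = 3200*(30323 + 14808/13537) = 3200*(410497259/13537) = 1313591228800/13537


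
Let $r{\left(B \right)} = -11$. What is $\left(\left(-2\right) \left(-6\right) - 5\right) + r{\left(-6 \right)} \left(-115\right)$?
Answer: $1272$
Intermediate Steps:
$\left(\left(-2\right) \left(-6\right) - 5\right) + r{\left(-6 \right)} \left(-115\right) = \left(\left(-2\right) \left(-6\right) - 5\right) - -1265 = \left(12 - 5\right) + 1265 = 7 + 1265 = 1272$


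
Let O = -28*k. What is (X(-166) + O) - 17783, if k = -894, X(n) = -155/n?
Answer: 1203489/166 ≈ 7249.9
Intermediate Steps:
O = 25032 (O = -28*(-894) = 25032)
(X(-166) + O) - 17783 = (-155/(-166) + 25032) - 17783 = (-155*(-1/166) + 25032) - 17783 = (155/166 + 25032) - 17783 = 4155467/166 - 17783 = 1203489/166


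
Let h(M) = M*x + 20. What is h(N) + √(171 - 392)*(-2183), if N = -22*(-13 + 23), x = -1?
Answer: 240 - 2183*I*√221 ≈ 240.0 - 32453.0*I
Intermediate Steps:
N = -220 (N = -22*10 = -220)
h(M) = 20 - M (h(M) = M*(-1) + 20 = -M + 20 = 20 - M)
h(N) + √(171 - 392)*(-2183) = (20 - 1*(-220)) + √(171 - 392)*(-2183) = (20 + 220) + √(-221)*(-2183) = 240 + (I*√221)*(-2183) = 240 - 2183*I*√221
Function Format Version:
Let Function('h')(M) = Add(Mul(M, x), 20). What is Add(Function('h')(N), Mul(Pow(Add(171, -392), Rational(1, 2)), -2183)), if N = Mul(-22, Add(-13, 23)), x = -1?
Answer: Add(240, Mul(-2183, I, Pow(221, Rational(1, 2)))) ≈ Add(240.00, Mul(-32453., I))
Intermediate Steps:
N = -220 (N = Mul(-22, 10) = -220)
Function('h')(M) = Add(20, Mul(-1, M)) (Function('h')(M) = Add(Mul(M, -1), 20) = Add(Mul(-1, M), 20) = Add(20, Mul(-1, M)))
Add(Function('h')(N), Mul(Pow(Add(171, -392), Rational(1, 2)), -2183)) = Add(Add(20, Mul(-1, -220)), Mul(Pow(Add(171, -392), Rational(1, 2)), -2183)) = Add(Add(20, 220), Mul(Pow(-221, Rational(1, 2)), -2183)) = Add(240, Mul(Mul(I, Pow(221, Rational(1, 2))), -2183)) = Add(240, Mul(-2183, I, Pow(221, Rational(1, 2))))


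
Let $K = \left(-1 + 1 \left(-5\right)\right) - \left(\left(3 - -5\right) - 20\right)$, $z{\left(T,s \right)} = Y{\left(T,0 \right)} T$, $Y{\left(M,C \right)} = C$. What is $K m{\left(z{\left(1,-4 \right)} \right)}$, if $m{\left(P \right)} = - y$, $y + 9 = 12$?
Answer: $-18$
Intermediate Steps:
$y = 3$ ($y = -9 + 12 = 3$)
$z{\left(T,s \right)} = 0$ ($z{\left(T,s \right)} = 0 T = 0$)
$m{\left(P \right)} = -3$ ($m{\left(P \right)} = \left(-1\right) 3 = -3$)
$K = 6$ ($K = \left(-1 - 5\right) - \left(\left(3 + 5\right) - 20\right) = -6 - \left(8 - 20\right) = -6 - -12 = -6 + 12 = 6$)
$K m{\left(z{\left(1,-4 \right)} \right)} = 6 \left(-3\right) = -18$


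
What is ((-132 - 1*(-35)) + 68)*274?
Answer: -7946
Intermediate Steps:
((-132 - 1*(-35)) + 68)*274 = ((-132 + 35) + 68)*274 = (-97 + 68)*274 = -29*274 = -7946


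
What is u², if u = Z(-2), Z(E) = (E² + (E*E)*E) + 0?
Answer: 16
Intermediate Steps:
Z(E) = E² + E³ (Z(E) = (E² + E²*E) + 0 = (E² + E³) + 0 = E² + E³)
u = -4 (u = (-2)²*(1 - 2) = 4*(-1) = -4)
u² = (-4)² = 16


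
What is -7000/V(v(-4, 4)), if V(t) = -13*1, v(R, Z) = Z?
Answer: 7000/13 ≈ 538.46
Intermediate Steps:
V(t) = -13
-7000/V(v(-4, 4)) = -7000/(-13) = -7000*(-1/13) = 7000/13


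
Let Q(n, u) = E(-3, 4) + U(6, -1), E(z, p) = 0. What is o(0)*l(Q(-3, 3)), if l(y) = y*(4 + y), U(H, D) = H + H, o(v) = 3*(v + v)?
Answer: 0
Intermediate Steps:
o(v) = 6*v (o(v) = 3*(2*v) = 6*v)
U(H, D) = 2*H
Q(n, u) = 12 (Q(n, u) = 0 + 2*6 = 0 + 12 = 12)
o(0)*l(Q(-3, 3)) = (6*0)*(12*(4 + 12)) = 0*(12*16) = 0*192 = 0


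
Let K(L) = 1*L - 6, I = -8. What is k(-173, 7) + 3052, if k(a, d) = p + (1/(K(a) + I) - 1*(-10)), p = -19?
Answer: 569040/187 ≈ 3043.0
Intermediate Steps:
K(L) = -6 + L (K(L) = L - 6 = -6 + L)
k(a, d) = -9 + 1/(-14 + a) (k(a, d) = -19 + (1/((-6 + a) - 8) - 1*(-10)) = -19 + (1/(-14 + a) + 10) = -19 + (10 + 1/(-14 + a)) = -9 + 1/(-14 + a))
k(-173, 7) + 3052 = (127 - 9*(-173))/(-14 - 173) + 3052 = (127 + 1557)/(-187) + 3052 = -1/187*1684 + 3052 = -1684/187 + 3052 = 569040/187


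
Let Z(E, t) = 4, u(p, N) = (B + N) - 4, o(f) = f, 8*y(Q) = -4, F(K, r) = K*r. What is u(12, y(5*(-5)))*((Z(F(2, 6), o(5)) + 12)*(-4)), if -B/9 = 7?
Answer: 4320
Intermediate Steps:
B = -63 (B = -9*7 = -63)
y(Q) = -½ (y(Q) = (⅛)*(-4) = -½)
u(p, N) = -67 + N (u(p, N) = (-63 + N) - 4 = -67 + N)
u(12, y(5*(-5)))*((Z(F(2, 6), o(5)) + 12)*(-4)) = (-67 - ½)*((4 + 12)*(-4)) = -1080*(-4) = -135/2*(-64) = 4320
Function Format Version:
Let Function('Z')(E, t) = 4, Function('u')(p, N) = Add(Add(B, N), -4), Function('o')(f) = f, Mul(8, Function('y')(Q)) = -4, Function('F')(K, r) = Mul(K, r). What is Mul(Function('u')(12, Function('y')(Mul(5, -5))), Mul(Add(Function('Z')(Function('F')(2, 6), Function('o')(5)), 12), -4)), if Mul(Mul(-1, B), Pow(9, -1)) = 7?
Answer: 4320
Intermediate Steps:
B = -63 (B = Mul(-9, 7) = -63)
Function('y')(Q) = Rational(-1, 2) (Function('y')(Q) = Mul(Rational(1, 8), -4) = Rational(-1, 2))
Function('u')(p, N) = Add(-67, N) (Function('u')(p, N) = Add(Add(-63, N), -4) = Add(-67, N))
Mul(Function('u')(12, Function('y')(Mul(5, -5))), Mul(Add(Function('Z')(Function('F')(2, 6), Function('o')(5)), 12), -4)) = Mul(Add(-67, Rational(-1, 2)), Mul(Add(4, 12), -4)) = Mul(Rational(-135, 2), Mul(16, -4)) = Mul(Rational(-135, 2), -64) = 4320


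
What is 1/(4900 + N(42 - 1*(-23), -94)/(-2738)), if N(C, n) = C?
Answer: 2738/13416135 ≈ 0.00020408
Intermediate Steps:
1/(4900 + N(42 - 1*(-23), -94)/(-2738)) = 1/(4900 + (42 - 1*(-23))/(-2738)) = 1/(4900 + (42 + 23)*(-1/2738)) = 1/(4900 + 65*(-1/2738)) = 1/(4900 - 65/2738) = 1/(13416135/2738) = 2738/13416135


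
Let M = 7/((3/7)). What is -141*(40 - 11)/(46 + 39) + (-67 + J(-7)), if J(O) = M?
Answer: -25187/255 ≈ -98.773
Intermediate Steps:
M = 49/3 (M = 7/((3*(⅐))) = 7/(3/7) = 7*(7/3) = 49/3 ≈ 16.333)
J(O) = 49/3
-141*(40 - 11)/(46 + 39) + (-67 + J(-7)) = -141*(40 - 11)/(46 + 39) + (-67 + 49/3) = -4089/85 - 152/3 = -25187/255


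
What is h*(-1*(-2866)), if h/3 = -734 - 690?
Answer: -12243552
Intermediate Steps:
h = -4272 (h = 3*(-734 - 690) = 3*(-1424) = -4272)
h*(-1*(-2866)) = -(-4272)*(-2866) = -4272*2866 = -12243552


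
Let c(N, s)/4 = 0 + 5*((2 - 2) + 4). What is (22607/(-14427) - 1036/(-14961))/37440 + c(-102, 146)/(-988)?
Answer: -829244096623/10236107464128 ≈ -0.081012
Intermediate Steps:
c(N, s) = 80 (c(N, s) = 4*(0 + 5*((2 - 2) + 4)) = 4*(0 + 5*(0 + 4)) = 4*(0 + 5*4) = 4*(0 + 20) = 4*20 = 80)
(22607/(-14427) - 1036/(-14961))/37440 + c(-102, 146)/(-988) = (22607/(-14427) - 1036/(-14961))/37440 + 80/(-988) = (22607*(-1/14427) - 1036*(-1/14961))*(1/37440) + 80*(-1/988) = (-22607/14427 + 1036/14961)*(1/37440) - 20/247 = -107758985/71947449*1/37440 - 20/247 = -21551797/538742498112 - 20/247 = -829244096623/10236107464128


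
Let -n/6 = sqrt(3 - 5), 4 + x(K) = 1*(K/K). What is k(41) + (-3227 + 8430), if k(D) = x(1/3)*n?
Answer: 5203 + 18*I*sqrt(2) ≈ 5203.0 + 25.456*I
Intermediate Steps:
x(K) = -3 (x(K) = -4 + 1*(K/K) = -4 + 1*1 = -4 + 1 = -3)
n = -6*I*sqrt(2) (n = -6*sqrt(3 - 5) = -6*I*sqrt(2) ≈ -8.4853*I)
k(D) = 18*I*sqrt(2) (k(D) = -(-18)*I*sqrt(2) = 18*I*sqrt(2))
k(41) + (-3227 + 8430) = 18*I*sqrt(2) + (-3227 + 8430) = 18*I*sqrt(2) + 5203 = 5203 + 18*I*sqrt(2)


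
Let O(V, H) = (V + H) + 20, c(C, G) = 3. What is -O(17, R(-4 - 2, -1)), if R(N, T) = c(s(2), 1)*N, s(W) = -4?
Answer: -19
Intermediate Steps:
R(N, T) = 3*N
O(V, H) = 20 + H + V (O(V, H) = (H + V) + 20 = 20 + H + V)
-O(17, R(-4 - 2, -1)) = -(20 + 3*(-4 - 2) + 17) = -(20 + 3*(-6) + 17) = -(20 - 18 + 17) = -1*19 = -19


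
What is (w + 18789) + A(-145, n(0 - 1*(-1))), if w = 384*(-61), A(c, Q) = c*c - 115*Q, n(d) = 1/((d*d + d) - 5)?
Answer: 49285/3 ≈ 16428.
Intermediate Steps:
n(d) = 1/(-5 + d + d²) (n(d) = 1/((d² + d) - 5) = 1/((d + d²) - 5) = 1/(-5 + d + d²))
A(c, Q) = c² - 115*Q
w = -23424
(w + 18789) + A(-145, n(0 - 1*(-1))) = (-23424 + 18789) + ((-145)² - 115/(-5 + (0 - 1*(-1)) + (0 - 1*(-1))²)) = -4635 + (21025 - 115/(-5 + (0 + 1) + (0 + 1)²)) = -4635 + (21025 - 115/(-5 + 1 + 1²)) = -4635 + (21025 - 115/(-5 + 1 + 1)) = -4635 + (21025 - 115/(-3)) = -4635 + (21025 - 115*(-⅓)) = -4635 + (21025 + 115/3) = -4635 + 63190/3 = 49285/3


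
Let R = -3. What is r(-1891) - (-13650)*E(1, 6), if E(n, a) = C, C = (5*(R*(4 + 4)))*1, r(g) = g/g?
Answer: -1637999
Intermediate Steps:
r(g) = 1
C = -120 (C = (5*(-3*(4 + 4)))*1 = (5*(-3*8))*1 = (5*(-24))*1 = -120*1 = -120)
E(n, a) = -120
r(-1891) - (-13650)*E(1, 6) = 1 - (-13650)*(-120) = 1 - 1*1638000 = 1 - 1638000 = -1637999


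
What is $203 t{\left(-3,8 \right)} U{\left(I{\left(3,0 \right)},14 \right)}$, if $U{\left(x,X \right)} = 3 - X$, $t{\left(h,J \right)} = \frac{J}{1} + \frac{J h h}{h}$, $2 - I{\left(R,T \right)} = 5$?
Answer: $35728$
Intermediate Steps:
$I{\left(R,T \right)} = -3$ ($I{\left(R,T \right)} = 2 - 5 = -3$)
$t{\left(h,J \right)} = J + J h$ ($t{\left(h,J \right)} = J 1 + \frac{J h^{2}}{h} = J + J h$)
$203 t{\left(-3,8 \right)} U{\left(I{\left(3,0 \right)},14 \right)} = 203 \cdot 8 \left(1 - 3\right) \left(3 - 14\right) = 203 \cdot 8 \left(-2\right) \left(3 - 14\right) = 203 \left(-16\right) \left(-11\right) = \left(-3248\right) \left(-11\right) = 35728$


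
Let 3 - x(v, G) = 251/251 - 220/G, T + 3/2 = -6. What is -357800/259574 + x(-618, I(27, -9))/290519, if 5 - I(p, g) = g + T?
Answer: -2234807243338/1621340346479 ≈ -1.3784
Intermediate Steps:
T = -15/2 (T = -3/2 - 6 = -15/2 ≈ -7.5000)
I(p, g) = 25/2 - g (I(p, g) = 5 - (g - 15/2) = 5 - (-15/2 + g) = 5 + (15/2 - g) = 25/2 - g)
x(v, G) = 2 + 220/G (x(v, G) = 3 - (251/251 - 220/G) = 3 - (251*(1/251) - 220/G) = 3 - (1 - 220/G) = 3 + (-1 + 220/G) = 2 + 220/G)
-357800/259574 + x(-618, I(27, -9))/290519 = -357800/259574 + (2 + 220/(25/2 - 1*(-9)))/290519 = -357800*1/259574 + (2 + 220/(25/2 + 9))*(1/290519) = -178900/129787 + (2 + 220/(43/2))*(1/290519) = -178900/129787 + (2 + 220*(2/43))*(1/290519) = -178900/129787 + (2 + 440/43)*(1/290519) = -178900/129787 + (526/43)*(1/290519) = -178900/129787 + 526/12492317 = -2234807243338/1621340346479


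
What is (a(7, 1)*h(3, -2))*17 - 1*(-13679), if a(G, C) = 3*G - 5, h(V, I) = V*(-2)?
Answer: 12047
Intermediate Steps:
h(V, I) = -2*V
a(G, C) = -5 + 3*G
(a(7, 1)*h(3, -2))*17 - 1*(-13679) = ((-5 + 3*7)*(-2*3))*17 - 1*(-13679) = ((-5 + 21)*(-6))*17 + 13679 = (16*(-6))*17 + 13679 = -96*17 + 13679 = -1632 + 13679 = 12047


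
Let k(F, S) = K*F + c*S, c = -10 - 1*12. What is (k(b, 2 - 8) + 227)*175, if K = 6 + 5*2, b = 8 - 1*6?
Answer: 68425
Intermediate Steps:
b = 2 (b = 8 - 6 = 2)
c = -22 (c = -10 - 12 = -22)
K = 16 (K = 6 + 10 = 16)
k(F, S) = -22*S + 16*F (k(F, S) = 16*F - 22*S = -22*S + 16*F)
(k(b, 2 - 8) + 227)*175 = ((-22*(2 - 8) + 16*2) + 227)*175 = ((-22*(-6) + 32) + 227)*175 = ((132 + 32) + 227)*175 = (164 + 227)*175 = 391*175 = 68425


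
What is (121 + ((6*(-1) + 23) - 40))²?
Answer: 9604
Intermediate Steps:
(121 + ((6*(-1) + 23) - 40))² = (121 + ((-6 + 23) - 40))² = (121 + (17 - 40))² = (121 - 23)² = 98² = 9604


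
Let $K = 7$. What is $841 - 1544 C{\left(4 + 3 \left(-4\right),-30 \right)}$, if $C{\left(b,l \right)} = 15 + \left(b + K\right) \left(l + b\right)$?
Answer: $-80991$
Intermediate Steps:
$C{\left(b,l \right)} = 15 + \left(7 + b\right) \left(b + l\right)$ ($C{\left(b,l \right)} = 15 + \left(b + 7\right) \left(l + b\right) = 15 + \left(7 + b\right) \left(b + l\right)$)
$841 - 1544 C{\left(4 + 3 \left(-4\right),-30 \right)} = 841 - 1544 \left(15 + \left(4 + 3 \left(-4\right)\right)^{2} + 7 \left(4 + 3 \left(-4\right)\right) + 7 \left(-30\right) + \left(4 + 3 \left(-4\right)\right) \left(-30\right)\right) = 841 - 1544 \left(15 + \left(4 - 12\right)^{2} + 7 \left(4 - 12\right) - 210 + \left(4 - 12\right) \left(-30\right)\right) = 841 - 1544 \left(15 + \left(-8\right)^{2} + 7 \left(-8\right) - 210 - -240\right) = 841 - 1544 \left(15 + 64 - 56 - 210 + 240\right) = 841 - 81832 = -80991$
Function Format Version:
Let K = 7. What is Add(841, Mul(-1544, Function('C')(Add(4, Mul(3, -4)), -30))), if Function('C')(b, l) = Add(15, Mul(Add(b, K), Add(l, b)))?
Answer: -80991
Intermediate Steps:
Function('C')(b, l) = Add(15, Mul(Add(7, b), Add(b, l))) (Function('C')(b, l) = Add(15, Mul(Add(b, 7), Add(l, b))) = Add(15, Mul(Add(7, b), Add(b, l))))
Add(841, Mul(-1544, Function('C')(Add(4, Mul(3, -4)), -30))) = Add(841, Mul(-1544, Add(15, Pow(Add(4, Mul(3, -4)), 2), Mul(7, Add(4, Mul(3, -4))), Mul(7, -30), Mul(Add(4, Mul(3, -4)), -30)))) = Add(841, Mul(-1544, Add(15, Pow(Add(4, -12), 2), Mul(7, Add(4, -12)), -210, Mul(Add(4, -12), -30)))) = Add(841, Mul(-1544, Add(15, Pow(-8, 2), Mul(7, -8), -210, Mul(-8, -30)))) = Add(841, Mul(-1544, Add(15, 64, -56, -210, 240))) = Add(841, Mul(-1544, 53)) = Add(841, -81832) = -80991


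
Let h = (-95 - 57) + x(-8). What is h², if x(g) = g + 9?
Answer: 22801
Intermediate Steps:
x(g) = 9 + g
h = -151 (h = (-95 - 57) + (9 - 8) = -152 + 1 = -151)
h² = (-151)² = 22801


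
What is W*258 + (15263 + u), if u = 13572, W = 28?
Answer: 36059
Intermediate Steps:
W*258 + (15263 + u) = 28*258 + (15263 + 13572) = 7224 + 28835 = 36059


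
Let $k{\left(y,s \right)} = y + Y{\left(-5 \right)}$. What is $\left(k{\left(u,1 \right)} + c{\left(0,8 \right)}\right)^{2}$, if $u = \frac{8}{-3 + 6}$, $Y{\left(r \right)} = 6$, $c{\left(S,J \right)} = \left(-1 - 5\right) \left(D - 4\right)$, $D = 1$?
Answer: $\frac{6400}{9} \approx 711.11$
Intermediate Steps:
$c{\left(S,J \right)} = 18$ ($c{\left(S,J \right)} = \left(-1 - 5\right) \left(1 - 4\right) = \left(-6\right) \left(-3\right) = 18$)
$u = \frac{8}{3} \approx 2.6667$
$k{\left(y,s \right)} = 6 + y$ ($k{\left(y,s \right)} = y + 6 = 6 + y$)
$\left(k{\left(u,1 \right)} + c{\left(0,8 \right)}\right)^{2} = \left(\left(6 + \frac{8}{3}\right) + 18\right)^{2} = \left(\frac{26}{3} + 18\right)^{2} = \left(\frac{80}{3}\right)^{2} = \frac{6400}{9}$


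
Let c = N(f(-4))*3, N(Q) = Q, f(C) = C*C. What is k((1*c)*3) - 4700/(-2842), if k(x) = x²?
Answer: 29468206/1421 ≈ 20738.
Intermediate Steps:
f(C) = C²
c = 48 (c = (-4)²*3 = 16*3 = 48)
k((1*c)*3) - 4700/(-2842) = ((1*48)*3)² - 4700/(-2842) = (48*3)² - 4700*(-1)/2842 = 144² - 1*(-2350/1421) = 20736 + 2350/1421 = 29468206/1421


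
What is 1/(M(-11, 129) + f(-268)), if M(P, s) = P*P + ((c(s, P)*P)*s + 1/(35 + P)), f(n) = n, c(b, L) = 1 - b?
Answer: 24/4355641 ≈ 5.5101e-6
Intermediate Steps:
M(P, s) = P² + 1/(35 + P) + P*s*(1 - s) (M(P, s) = P*P + (((1 - s)*P)*s + 1/(35 + P)) = P² + ((P*(1 - s))*s + 1/(35 + P)) = P² + (P*s*(1 - s) + 1/(35 + P)) = P² + (1/(35 + P) + P*s*(1 - s)) = P² + 1/(35 + P) + P*s*(1 - s))
1/(M(-11, 129) + f(-268)) = 1/((1 + (-11)³ + 35*(-11)² - 1*129*(-11)²*(-1 + 129) - 35*(-11)*129*(-1 + 129))/(35 - 11) - 268) = 1/((1 - 1331 + 35*121 - 1*129*121*128 - 35*(-11)*129*128)/24 - 268) = 1/((1 - 1331 + 4235 - 1997952 + 6357120)/24 - 268) = 1/((1/24)*4362073 - 268) = 1/(4362073/24 - 268) = 1/(4355641/24) = 24/4355641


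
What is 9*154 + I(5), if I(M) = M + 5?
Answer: 1396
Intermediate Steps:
I(M) = 5 + M
9*154 + I(5) = 9*154 + (5 + 5) = 1386 + 10 = 1396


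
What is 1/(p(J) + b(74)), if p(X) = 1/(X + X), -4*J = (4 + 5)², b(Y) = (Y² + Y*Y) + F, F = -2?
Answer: 81/886948 ≈ 9.1324e-5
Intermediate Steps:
b(Y) = -2 + 2*Y² (b(Y) = (Y² + Y*Y) - 2 = (Y² + Y²) - 2 = 2*Y² - 2 = -2 + 2*Y²)
J = -81/4 (J = -(4 + 5)²/4 = -¼*9² = -¼*81 = -81/4 ≈ -20.250)
p(X) = 1/(2*X)
1/(p(J) + b(74)) = 1/(1/(2*(-81/4)) + (-2 + 2*74²)) = 1/((½)*(-4/81) + (-2 + 2*5476)) = 1/(-2/81 + (-2 + 10952)) = 1/(-2/81 + 10950) = 1/(886948/81) = 81/886948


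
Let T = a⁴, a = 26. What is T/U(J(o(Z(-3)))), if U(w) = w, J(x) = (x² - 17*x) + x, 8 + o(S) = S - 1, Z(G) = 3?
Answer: 114244/33 ≈ 3461.9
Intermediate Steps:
o(S) = -9 + S (o(S) = -8 + (S - 1) = -8 + (-1 + S) = -9 + S)
J(x) = x² - 16*x
T = 456976 (T = 26⁴ = 456976)
T/U(J(o(Z(-3)))) = 456976/(((-9 + 3)*(-16 + (-9 + 3)))) = 456976/((-6*(-16 - 6))) = 456976/((-6*(-22))) = 456976/132 = 456976*(1/132) = 114244/33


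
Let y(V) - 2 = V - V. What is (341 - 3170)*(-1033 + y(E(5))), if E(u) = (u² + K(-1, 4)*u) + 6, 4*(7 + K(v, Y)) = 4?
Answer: 2916699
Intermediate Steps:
K(v, Y) = -6 (K(v, Y) = -7 + (¼)*4 = -7 + 1 = -6)
E(u) = 6 + u² - 6*u (E(u) = (u² - 6*u) + 6 = 6 + u² - 6*u)
y(V) = 2 (y(V) = 2 + (V - V) = 2 + 0 = 2)
(341 - 3170)*(-1033 + y(E(5))) = (341 - 3170)*(-1033 + 2) = -2829*(-1031) = 2916699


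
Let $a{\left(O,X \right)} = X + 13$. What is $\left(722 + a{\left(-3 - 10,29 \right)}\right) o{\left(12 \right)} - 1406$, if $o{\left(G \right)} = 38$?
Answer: $27626$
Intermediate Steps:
$a{\left(O,X \right)} = 13 + X$
$\left(722 + a{\left(-3 - 10,29 \right)}\right) o{\left(12 \right)} - 1406 = \left(722 + \left(13 + 29\right)\right) 38 - 1406 = \left(722 + 42\right) 38 - 1406 = 764 \cdot 38 - 1406 = 29032 - 1406 = 27626$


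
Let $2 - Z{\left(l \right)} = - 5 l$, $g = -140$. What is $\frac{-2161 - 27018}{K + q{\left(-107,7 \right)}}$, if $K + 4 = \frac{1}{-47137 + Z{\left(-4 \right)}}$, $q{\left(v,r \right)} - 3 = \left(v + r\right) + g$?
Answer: $\frac{1375935745}{11364356} \approx 121.07$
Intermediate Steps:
$Z{\left(l \right)} = 2 + 5 l$ ($Z{\left(l \right)} = 2 - - 5 l = 2 + 5 l$)
$q{\left(v,r \right)} = -137 + r + v$ ($q{\left(v,r \right)} = 3 - \left(140 - r - v\right) = 3 + \left(-140 + r + v\right) = -137 + r + v$)
$K = - \frac{188621}{47155}$ ($K = -4 + \frac{1}{-47137 + \left(2 + 5 \left(-4\right)\right)} = -4 + \frac{1}{-47137 + \left(2 - 20\right)} = -4 + \frac{1}{-47137 - 18} = -4 + \frac{1}{-47155} = -4 - \frac{1}{47155} = - \frac{188621}{47155} \approx -4.0$)
$\frac{-2161 - 27018}{K + q{\left(-107,7 \right)}} = \frac{-2161 - 27018}{- \frac{188621}{47155} - 237} = - \frac{29179}{- \frac{188621}{47155} - 237} = - \frac{29179}{- \frac{11364356}{47155}} = \left(-29179\right) \left(- \frac{47155}{11364356}\right) = \frac{1375935745}{11364356}$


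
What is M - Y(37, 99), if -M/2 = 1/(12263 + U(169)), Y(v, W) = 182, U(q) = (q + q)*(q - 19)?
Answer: -11459268/62963 ≈ -182.00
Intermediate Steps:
U(q) = 2*q*(-19 + q) (U(q) = (2*q)*(-19 + q) = 2*q*(-19 + q))
M = -2/62963 (M = -2/(12263 + 2*169*(-19 + 169)) = -2/(12263 + 2*169*150) = -2/(12263 + 50700) = -2/62963 ≈ -3.1765e-5)
M - Y(37, 99) = -2/62963 - 1*182 = -2/62963 - 182 = -11459268/62963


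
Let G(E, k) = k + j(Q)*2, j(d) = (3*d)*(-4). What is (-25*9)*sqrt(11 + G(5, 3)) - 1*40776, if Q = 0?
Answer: -40776 - 225*sqrt(14) ≈ -41618.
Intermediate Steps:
j(d) = -12*d
G(E, k) = k (G(E, k) = k - 12*0*2 = k + 0*2 = k + 0 = k)
(-25*9)*sqrt(11 + G(5, 3)) - 1*40776 = (-25*9)*sqrt(11 + 3) - 1*40776 = -225*sqrt(14) - 40776 = -40776 - 225*sqrt(14)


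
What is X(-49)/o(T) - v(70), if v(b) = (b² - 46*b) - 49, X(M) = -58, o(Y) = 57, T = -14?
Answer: -93025/57 ≈ -1632.0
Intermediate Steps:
v(b) = -49 + b² - 46*b
X(-49)/o(T) - v(70) = -58/57 - (-49 + 70² - 46*70) = -58*1/57 - (-49 + 4900 - 3220) = -58/57 - 1*1631 = -58/57 - 1631 = -93025/57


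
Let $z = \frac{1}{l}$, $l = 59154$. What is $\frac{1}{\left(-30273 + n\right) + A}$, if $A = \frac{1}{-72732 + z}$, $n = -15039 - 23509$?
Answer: $- \frac{4302388727}{296094694640021} \approx -1.453 \cdot 10^{-5}$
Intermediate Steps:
$n = -38548$
$z = \frac{1}{59154} \approx 1.6905 \cdot 10^{-5}$
$A = - \frac{59154}{4302388727}$ ($A = \frac{1}{-72732 + \frac{1}{59154}} = \frac{1}{- \frac{4302388727}{59154}} = - \frac{59154}{4302388727} \approx -1.3749 \cdot 10^{-5}$)
$\frac{1}{\left(-30273 + n\right) + A} = \frac{1}{\left(-30273 - 38548\right) - \frac{59154}{4302388727}} = \frac{1}{-68821 - \frac{59154}{4302388727}} = \frac{1}{- \frac{296094694640021}{4302388727}} = - \frac{4302388727}{296094694640021}$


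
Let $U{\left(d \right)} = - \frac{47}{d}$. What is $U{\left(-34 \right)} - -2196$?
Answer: $\frac{74711}{34} \approx 2197.4$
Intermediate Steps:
$U{\left(-34 \right)} - -2196 = - \frac{47}{-34} - -2196 = \left(-47\right) \left(- \frac{1}{34}\right) + 2196 = \frac{47}{34} + 2196 = \frac{74711}{34}$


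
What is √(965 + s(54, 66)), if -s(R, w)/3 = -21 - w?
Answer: √1226 ≈ 35.014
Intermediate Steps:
s(R, w) = 63 + 3*w (s(R, w) = -3*(-21 - w) = 63 + 3*w)
√(965 + s(54, 66)) = √(965 + (63 + 3*66)) = √(965 + (63 + 198)) = √(965 + 261) = √1226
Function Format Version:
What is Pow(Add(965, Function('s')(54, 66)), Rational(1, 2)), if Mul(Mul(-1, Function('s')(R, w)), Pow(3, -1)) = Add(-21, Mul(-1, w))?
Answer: Pow(1226, Rational(1, 2)) ≈ 35.014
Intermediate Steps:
Function('s')(R, w) = Add(63, Mul(3, w)) (Function('s')(R, w) = Mul(-3, Add(-21, Mul(-1, w))) = Add(63, Mul(3, w)))
Pow(Add(965, Function('s')(54, 66)), Rational(1, 2)) = Pow(Add(965, Add(63, Mul(3, 66))), Rational(1, 2)) = Pow(Add(965, Add(63, 198)), Rational(1, 2)) = Pow(Add(965, 261), Rational(1, 2)) = Pow(1226, Rational(1, 2))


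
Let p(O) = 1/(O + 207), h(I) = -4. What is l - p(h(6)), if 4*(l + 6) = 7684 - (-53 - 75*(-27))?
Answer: 288665/203 ≈ 1422.0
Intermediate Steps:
p(O) = 1/(207 + O)
l = 1422 (l = -6 + (7684 - (-53 - 75*(-27)))/4 = -6 + (7684 - (-53 + 2025))/4 = -6 + (7684 - 1*1972)/4 = -6 + (7684 - 1972)/4 = -6 + (¼)*5712 = -6 + 1428 = 1422)
l - p(h(6)) = 1422 - 1/(207 - 4) = 1422 - 1/203 = 288665/203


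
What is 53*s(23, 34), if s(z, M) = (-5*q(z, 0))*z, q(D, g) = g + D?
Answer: -140185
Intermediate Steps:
q(D, g) = D + g
s(z, M) = -5*z² (s(z, M) = (-5*(z + 0))*z = (-5*z)*z = -5*z²)
53*s(23, 34) = 53*(-5*23²) = 53*(-5*529) = 53*(-2645) = -140185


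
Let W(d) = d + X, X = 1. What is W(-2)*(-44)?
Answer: 44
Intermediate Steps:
W(d) = 1 + d (W(d) = d + 1 = 1 + d)
W(-2)*(-44) = (1 - 2)*(-44) = -1*(-44) = 44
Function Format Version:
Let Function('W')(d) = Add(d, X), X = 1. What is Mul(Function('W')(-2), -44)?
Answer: 44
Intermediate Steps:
Function('W')(d) = Add(1, d) (Function('W')(d) = Add(d, 1) = Add(1, d))
Mul(Function('W')(-2), -44) = Mul(Add(1, -2), -44) = Mul(-1, -44) = 44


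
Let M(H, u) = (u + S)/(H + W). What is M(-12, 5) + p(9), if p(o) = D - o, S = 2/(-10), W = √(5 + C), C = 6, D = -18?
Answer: -18243/665 - 24*√11/665 ≈ -27.553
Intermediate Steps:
W = √11 (W = √(5 + 6) = √11 ≈ 3.3166)
S = -⅕ (S = 2*(-⅒) = -⅕ ≈ -0.20000)
M(H, u) = (-⅕ + u)/(H + √11) (M(H, u) = (u - ⅕)/(H + √11) = (-⅕ + u)/(H + √11))
p(o) = -18 - o
M(-12, 5) + p(9) = (-⅕ + 5)/(-12 + √11) + (-18 - 1*9) = (24/5)/(-12 + √11) + (-18 - 9) = 24/(5*(-12 + √11)) - 27 = -27 + 24/(5*(-12 + √11))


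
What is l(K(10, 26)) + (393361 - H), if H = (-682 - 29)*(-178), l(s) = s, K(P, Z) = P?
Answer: 266813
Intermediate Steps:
H = 126558 (H = -711*(-178) = 126558)
l(K(10, 26)) + (393361 - H) = 10 + (393361 - 1*126558) = 10 + (393361 - 126558) = 10 + 266803 = 266813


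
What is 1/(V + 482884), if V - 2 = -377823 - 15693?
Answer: 1/89370 ≈ 1.1189e-5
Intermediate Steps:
V = -393514 (V = 2 + (-377823 - 15693) = 2 - 393516 = -393514)
1/(V + 482884) = 1/(-393514 + 482884) = 1/89370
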